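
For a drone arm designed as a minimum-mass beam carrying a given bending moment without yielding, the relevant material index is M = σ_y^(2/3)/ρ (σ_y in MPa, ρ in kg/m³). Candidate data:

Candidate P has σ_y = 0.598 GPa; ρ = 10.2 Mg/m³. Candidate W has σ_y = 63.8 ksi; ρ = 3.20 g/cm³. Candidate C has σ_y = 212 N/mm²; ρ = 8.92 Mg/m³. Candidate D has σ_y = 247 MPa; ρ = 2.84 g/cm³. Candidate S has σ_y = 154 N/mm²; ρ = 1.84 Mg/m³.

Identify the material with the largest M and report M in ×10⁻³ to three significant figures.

candidate W, M = 18.1×10⁻³

Putting every candidate on a common basis:
  candidate P: σ_y = 598.0 MPa, ρ = 10200 kg/m³
  candidate W: σ_y = 439.9 MPa, ρ = 3200 kg/m³
  candidate C: σ_y = 212.0 MPa, ρ = 8920 kg/m³
  candidate D: σ_y = 247.0 MPa, ρ = 2840 kg/m³
  candidate S: σ_y = 154.0 MPa, ρ = 1840 kg/m³
  candidate W: M = 18.1×10⁻³
  candidate S: M = 15.6×10⁻³
  candidate D: M = 13.9×10⁻³
  candidate P: M = 6.96×10⁻³
  candidate C: M = 3.99×10⁻³
Candidate W ranks first.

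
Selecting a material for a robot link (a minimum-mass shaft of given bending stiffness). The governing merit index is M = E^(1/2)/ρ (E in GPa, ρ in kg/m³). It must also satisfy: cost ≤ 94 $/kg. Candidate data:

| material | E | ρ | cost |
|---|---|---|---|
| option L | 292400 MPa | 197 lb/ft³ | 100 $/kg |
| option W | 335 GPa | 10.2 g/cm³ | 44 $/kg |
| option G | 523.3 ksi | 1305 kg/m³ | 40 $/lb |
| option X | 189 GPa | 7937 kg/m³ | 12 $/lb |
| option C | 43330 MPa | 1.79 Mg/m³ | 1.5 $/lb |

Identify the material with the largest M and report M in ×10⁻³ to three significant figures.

option C, M = 3.68×10⁻³

Screen on constraints: cost ≤ 94 $/kg. Survivors: option W, option G, option X, option C.
In SI units:
  option W: E = 335.0 GPa, ρ = 10200 kg/m³
  option G: E = 3.608 GPa, ρ = 1305 kg/m³
  option X: E = 189.0 GPa, ρ = 7937 kg/m³
  option C: E = 43.33 GPa, ρ = 1790 kg/m³
  option C: M = 3.68×10⁻³
  option W: M = 1.79×10⁻³
  option X: M = 1.73×10⁻³
  option G: M = 1.46×10⁻³
Option C ranks first.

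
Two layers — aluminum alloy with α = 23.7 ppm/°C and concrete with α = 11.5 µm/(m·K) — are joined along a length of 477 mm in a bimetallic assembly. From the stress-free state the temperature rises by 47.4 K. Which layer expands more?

aluminum alloy

α(aluminum alloy) = 23.7×10⁻⁶/K vs α(concrete) = 11.5×10⁻⁶/K.
Higher α expands more for the same ΔT: aluminum alloy.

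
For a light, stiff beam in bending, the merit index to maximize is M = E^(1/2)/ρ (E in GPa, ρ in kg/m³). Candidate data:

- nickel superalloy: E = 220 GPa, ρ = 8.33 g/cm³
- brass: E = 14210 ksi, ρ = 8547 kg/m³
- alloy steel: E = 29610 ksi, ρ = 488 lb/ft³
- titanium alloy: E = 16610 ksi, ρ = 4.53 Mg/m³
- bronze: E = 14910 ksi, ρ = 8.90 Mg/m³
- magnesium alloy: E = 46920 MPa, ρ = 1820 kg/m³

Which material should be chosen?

After converting to SI:
  nickel superalloy: E = 220.0 GPa, ρ = 8330 kg/m³
  brass: E = 97.97 GPa, ρ = 8547 kg/m³
  alloy steel: E = 204.2 GPa, ρ = 7817 kg/m³
  titanium alloy: E = 114.5 GPa, ρ = 4530 kg/m³
  bronze: E = 102.8 GPa, ρ = 8900 kg/m³
  magnesium alloy: E = 46.92 GPa, ρ = 1820 kg/m³
  magnesium alloy: M = 3.76×10⁻³
  titanium alloy: M = 2.36×10⁻³
  alloy steel: M = 1.83×10⁻³
  nickel superalloy: M = 1.78×10⁻³
  brass: M = 1.16×10⁻³
  bronze: M = 1.14×10⁻³
The maximum is for magnesium alloy.

magnesium alloy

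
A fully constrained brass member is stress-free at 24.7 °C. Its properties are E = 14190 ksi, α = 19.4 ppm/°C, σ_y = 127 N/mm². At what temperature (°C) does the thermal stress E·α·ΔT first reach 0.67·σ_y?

E = 14190 ksi = 97.84 GPa.
σ_y = 127 N/mm² = 127.0 MPa.
E·α·ΔT = 85.09 MPa ⇒ ΔT = 85.09 / (97.84×10³ × 19.4×10⁻⁶) = 44.83 K.
T = 24.7 + 44.83 = 69.53 °C.

69.5 °C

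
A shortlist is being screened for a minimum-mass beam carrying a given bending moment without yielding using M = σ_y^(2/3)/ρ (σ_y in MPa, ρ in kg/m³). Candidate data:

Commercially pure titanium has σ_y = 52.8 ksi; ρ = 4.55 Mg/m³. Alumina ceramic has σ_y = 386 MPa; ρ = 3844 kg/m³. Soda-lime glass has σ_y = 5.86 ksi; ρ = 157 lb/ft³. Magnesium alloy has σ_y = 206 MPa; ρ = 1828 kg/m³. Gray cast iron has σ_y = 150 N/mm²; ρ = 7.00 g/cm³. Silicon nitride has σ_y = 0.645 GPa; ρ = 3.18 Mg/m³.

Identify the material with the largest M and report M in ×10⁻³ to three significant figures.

Normalizing units and computing the index:
  commercially pure titanium: σ_y = 364.0 MPa, ρ = 4550 kg/m³
  alumina ceramic: σ_y = 386.0 MPa, ρ = 3844 kg/m³
  soda-lime glass: σ_y = 40.40 MPa, ρ = 2515 kg/m³
  magnesium alloy: σ_y = 206.0 MPa, ρ = 1828 kg/m³
  gray cast iron: σ_y = 150.0 MPa, ρ = 7000 kg/m³
  silicon nitride: σ_y = 645.0 MPa, ρ = 3180 kg/m³
  silicon nitride: M = 23.5×10⁻³
  magnesium alloy: M = 19.1×10⁻³
  alumina ceramic: M = 13.8×10⁻³
  commercially pure titanium: M = 11.2×10⁻³
  soda-lime glass: M = 4.68×10⁻³
  gray cast iron: M = 4.03×10⁻³
Silicon nitride has the largest M.

silicon nitride, M = 23.5×10⁻³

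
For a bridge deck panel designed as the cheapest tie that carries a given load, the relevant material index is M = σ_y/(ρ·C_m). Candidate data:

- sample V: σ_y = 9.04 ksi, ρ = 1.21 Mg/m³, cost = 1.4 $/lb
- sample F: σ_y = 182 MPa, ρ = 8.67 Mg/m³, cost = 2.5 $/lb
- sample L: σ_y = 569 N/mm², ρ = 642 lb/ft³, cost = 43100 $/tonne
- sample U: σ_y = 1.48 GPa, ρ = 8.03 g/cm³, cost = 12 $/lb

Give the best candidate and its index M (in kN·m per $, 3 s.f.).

In SI units:
  sample V: σ_y = 62.33 MPa, ρ = 1210 kg/m³, cost = 3.086 $/kg
  sample F: σ_y = 182.0 MPa, ρ = 8670 kg/m³, cost = 5.511 $/kg
  sample L: σ_y = 569.0 MPa, ρ = 10280 kg/m³, cost = 43.10 $/kg
  sample U: σ_y = 1480 MPa, ρ = 8030 kg/m³, cost = 26.46 $/kg
  sample V: M = 16.7 kN·m per $
  sample U: M = 6.97 kN·m per $
  sample F: M = 3.81 kN·m per $
  sample L: M = 1.28 kN·m per $
The maximum is for sample V.

sample V, M = 16.7 kN·m per $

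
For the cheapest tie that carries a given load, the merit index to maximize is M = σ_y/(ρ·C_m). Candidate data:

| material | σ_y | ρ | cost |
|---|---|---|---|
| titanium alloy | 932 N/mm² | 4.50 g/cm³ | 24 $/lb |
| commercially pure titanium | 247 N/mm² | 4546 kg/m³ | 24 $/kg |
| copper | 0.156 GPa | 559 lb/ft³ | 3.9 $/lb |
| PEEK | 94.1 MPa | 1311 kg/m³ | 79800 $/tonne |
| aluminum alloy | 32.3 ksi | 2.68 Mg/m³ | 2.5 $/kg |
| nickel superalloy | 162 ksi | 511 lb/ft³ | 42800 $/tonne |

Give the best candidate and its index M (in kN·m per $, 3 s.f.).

aluminum alloy, M = 33.2 kN·m per $

Putting every candidate on a common basis:
  titanium alloy: σ_y = 932.0 MPa, ρ = 4500 kg/m³, cost = 52.91 $/kg
  commercially pure titanium: σ_y = 247.0 MPa, ρ = 4546 kg/m³, cost = 24.00 $/kg
  copper: σ_y = 156.0 MPa, ρ = 8954 kg/m³, cost = 8.598 $/kg
  PEEK: σ_y = 94.10 MPa, ρ = 1311 kg/m³, cost = 79.80 $/kg
  aluminum alloy: σ_y = 222.7 MPa, ρ = 2680 kg/m³, cost = 2.500 $/kg
  nickel superalloy: σ_y = 1117 MPa, ρ = 8185 kg/m³, cost = 42.80 $/kg
  aluminum alloy: M = 33.2 kN·m per $
  titanium alloy: M = 3.91 kN·m per $
  nickel superalloy: M = 3.19 kN·m per $
  commercially pure titanium: M = 2.26 kN·m per $
  copper: M = 2.03 kN·m per $
  PEEK: M = 0.899 kN·m per $
Highest index: aluminum alloy.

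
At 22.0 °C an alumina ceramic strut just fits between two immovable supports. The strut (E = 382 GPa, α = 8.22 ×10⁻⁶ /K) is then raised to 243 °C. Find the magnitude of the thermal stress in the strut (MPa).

694 MPa

ΔT = 221.0 K. Constrained thermal stress σ = E·α·ΔT = 382.0×10³ MPa × 8.22×10⁻⁶ × 221.0 = 694 MPa (compressive).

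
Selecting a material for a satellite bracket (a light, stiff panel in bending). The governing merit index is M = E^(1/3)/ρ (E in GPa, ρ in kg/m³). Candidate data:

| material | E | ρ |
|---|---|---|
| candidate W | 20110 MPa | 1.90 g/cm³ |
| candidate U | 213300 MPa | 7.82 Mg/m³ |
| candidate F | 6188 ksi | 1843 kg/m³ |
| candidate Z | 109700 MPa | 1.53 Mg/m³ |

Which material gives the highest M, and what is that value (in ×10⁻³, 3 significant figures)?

After converting to SI:
  candidate W: E = 20.11 GPa, ρ = 1900 kg/m³
  candidate U: E = 213.3 GPa, ρ = 7820 kg/m³
  candidate F: E = 42.66 GPa, ρ = 1843 kg/m³
  candidate Z: E = 109.7 GPa, ρ = 1530 kg/m³
  candidate Z: M = 3.13×10⁻³
  candidate F: M = 1.90×10⁻³
  candidate W: M = 1.43×10⁻³
  candidate U: M = 0.764×10⁻³
The maximum is for candidate Z.

candidate Z, M = 3.13×10⁻³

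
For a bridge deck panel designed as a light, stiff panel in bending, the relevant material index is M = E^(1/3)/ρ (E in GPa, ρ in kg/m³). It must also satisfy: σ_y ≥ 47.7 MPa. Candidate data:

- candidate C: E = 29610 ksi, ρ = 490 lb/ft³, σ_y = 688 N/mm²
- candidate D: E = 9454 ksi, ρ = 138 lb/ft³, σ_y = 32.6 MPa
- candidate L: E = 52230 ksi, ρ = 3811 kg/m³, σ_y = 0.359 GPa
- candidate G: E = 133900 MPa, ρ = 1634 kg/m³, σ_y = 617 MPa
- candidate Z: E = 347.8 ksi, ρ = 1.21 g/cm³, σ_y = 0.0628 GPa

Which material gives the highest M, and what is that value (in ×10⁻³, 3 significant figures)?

Screen on constraints: σ_y ≥ 47.7 MPa. Survivors: candidate C, candidate L, candidate G, candidate Z.
Putting every candidate on a common basis:
  candidate C: E = 204.2 GPa, ρ = 7849 kg/m³
  candidate L: E = 360.1 GPa, ρ = 3811 kg/m³
  candidate G: E = 133.9 GPa, ρ = 1634 kg/m³
  candidate Z: E = 2.398 GPa, ρ = 1210 kg/m³
  candidate G: M = 3.13×10⁻³
  candidate L: M = 1.87×10⁻³
  candidate Z: M = 1.11×10⁻³
  candidate C: M = 0.750×10⁻³
Highest index: candidate G.

candidate G, M = 3.13×10⁻³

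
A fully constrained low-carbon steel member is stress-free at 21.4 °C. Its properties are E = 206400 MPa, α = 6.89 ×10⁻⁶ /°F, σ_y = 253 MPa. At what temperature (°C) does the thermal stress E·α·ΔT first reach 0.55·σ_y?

E = 206400 MPa = 206.4 GPa.
α = 6.89×10⁻⁶/°F × 9/5 = 12.4×10⁻⁶/K.
E·α·ΔT = 139.2 MPa ⇒ ΔT = 139.2 / (206.4×10³ × 12.4×10⁻⁶) = 54.36 K.
T = 21.4 + 54.36 = 75.76 °C.

75.8 °C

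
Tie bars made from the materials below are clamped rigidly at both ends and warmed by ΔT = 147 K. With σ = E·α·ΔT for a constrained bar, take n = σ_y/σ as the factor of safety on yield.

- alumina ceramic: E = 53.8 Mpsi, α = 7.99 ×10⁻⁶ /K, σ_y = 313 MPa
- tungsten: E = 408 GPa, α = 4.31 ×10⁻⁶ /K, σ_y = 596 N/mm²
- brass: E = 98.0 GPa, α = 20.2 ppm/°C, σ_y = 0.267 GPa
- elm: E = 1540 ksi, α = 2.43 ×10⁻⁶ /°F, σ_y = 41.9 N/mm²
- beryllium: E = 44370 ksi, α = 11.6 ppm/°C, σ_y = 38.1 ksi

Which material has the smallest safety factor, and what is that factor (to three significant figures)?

With everything in SI (GPa, ×10⁻⁶/K, MPa):
  alumina ceramic: E = 370.9, α = 7.99, σ_y = 313.0 → σ = 436 MPa, n = 0.718
  tungsten: E = 408.0, α = 4.31, σ_y = 596.0 → σ = 258 MPa, n = 2.31
  brass: E = 98.00, α = 20.2, σ_y = 267.0 → σ = 291 MPa, n = 0.918
  elm: E = 10.62, α = 4.37, σ_y = 41.90 → σ = 6.83 MPa, n = 6.14
  beryllium: E = 305.9, α = 11.6, σ_y = 262.7 → σ = 522 MPa, n = 0.504
Beryllium has the lowest safety factor, n = 0.504.

beryllium, n = 0.504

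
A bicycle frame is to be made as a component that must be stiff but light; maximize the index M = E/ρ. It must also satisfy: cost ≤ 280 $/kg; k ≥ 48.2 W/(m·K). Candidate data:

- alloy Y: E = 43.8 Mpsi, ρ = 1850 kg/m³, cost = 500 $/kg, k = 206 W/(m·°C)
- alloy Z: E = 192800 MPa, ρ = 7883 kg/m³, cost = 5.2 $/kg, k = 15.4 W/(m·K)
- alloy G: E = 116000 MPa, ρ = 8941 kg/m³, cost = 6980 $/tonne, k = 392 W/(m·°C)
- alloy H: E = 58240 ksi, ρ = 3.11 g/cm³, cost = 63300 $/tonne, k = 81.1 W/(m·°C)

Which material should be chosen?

alloy H

Screen on constraints: cost ≤ 280 $/kg; k ≥ 48.2 W/(m·K). Survivors: alloy G, alloy H.
Putting every candidate on a common basis:
  alloy G: E = 116.0 GPa, ρ = 8941 kg/m³
  alloy H: E = 401.6 GPa, ρ = 3110 kg/m³
  alloy H: M = 129 MN·m/kg
  alloy G: M = 13.0 MN·m/kg
Alloy H has the largest M.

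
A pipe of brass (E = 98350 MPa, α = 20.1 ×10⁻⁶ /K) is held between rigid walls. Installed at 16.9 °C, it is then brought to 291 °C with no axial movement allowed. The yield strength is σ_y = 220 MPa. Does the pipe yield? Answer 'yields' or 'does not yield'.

E = 98350 MPa = 98.35 GPa.
ΔT = 274.1 K. Constrained thermal stress σ = E·α·ΔT = 98.35×10³ MPa × 20.1×10⁻⁶ × 274.1 = 542 MPa (compressive).
Compare to σ_y = 220 MPa: σ ≥ σ_y, so it yields.

yields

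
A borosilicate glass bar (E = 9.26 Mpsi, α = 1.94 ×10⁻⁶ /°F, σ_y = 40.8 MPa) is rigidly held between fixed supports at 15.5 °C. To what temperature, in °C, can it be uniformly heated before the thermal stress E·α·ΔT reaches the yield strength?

199 °C

E = 9.26 Mpsi = 63.85 GPa.
α = 1.94×10⁻⁶/°F × 9/5 = 3.49×10⁻⁶/K.
E·α·ΔT = 40.80 MPa ⇒ ΔT = 40.80 / (63.85×10³ × 3.49×10⁻⁶) = 183.0 K.
T = 15.5 + 183.0 = 198.5 °C.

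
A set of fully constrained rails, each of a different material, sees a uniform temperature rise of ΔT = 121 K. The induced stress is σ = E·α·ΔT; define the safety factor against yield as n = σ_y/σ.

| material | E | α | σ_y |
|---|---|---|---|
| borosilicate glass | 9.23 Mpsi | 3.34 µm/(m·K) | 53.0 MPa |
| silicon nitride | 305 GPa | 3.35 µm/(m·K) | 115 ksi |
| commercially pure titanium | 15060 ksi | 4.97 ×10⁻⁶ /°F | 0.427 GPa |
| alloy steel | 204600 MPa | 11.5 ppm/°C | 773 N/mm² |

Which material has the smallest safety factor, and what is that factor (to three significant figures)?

borosilicate glass, n = 2.06

Per material, after unit conversion:
  borosilicate glass: E = 63.64, α = 3.34, σ_y = 53.00 → σ = 25.7 MPa, n = 2.06
  silicon nitride: E = 305.0, α = 3.35, σ_y = 792.9 → σ = 124 MPa, n = 6.41
  commercially pure titanium: E = 103.8, α = 8.95, σ_y = 427.0 → σ = 112 MPa, n = 3.80
  alloy steel: E = 204.6, α = 11.5, σ_y = 773.0 → σ = 285 MPa, n = 2.72
Borosilicate glass has the lowest safety factor, n = 2.06.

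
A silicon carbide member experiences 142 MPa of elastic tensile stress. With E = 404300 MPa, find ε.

3.51×10⁻⁴

E = 404300 MPa = 404.3 GPa = 404300 MPa.
ε = σ/E = 142 / 404300 = 3.51×10⁻⁴.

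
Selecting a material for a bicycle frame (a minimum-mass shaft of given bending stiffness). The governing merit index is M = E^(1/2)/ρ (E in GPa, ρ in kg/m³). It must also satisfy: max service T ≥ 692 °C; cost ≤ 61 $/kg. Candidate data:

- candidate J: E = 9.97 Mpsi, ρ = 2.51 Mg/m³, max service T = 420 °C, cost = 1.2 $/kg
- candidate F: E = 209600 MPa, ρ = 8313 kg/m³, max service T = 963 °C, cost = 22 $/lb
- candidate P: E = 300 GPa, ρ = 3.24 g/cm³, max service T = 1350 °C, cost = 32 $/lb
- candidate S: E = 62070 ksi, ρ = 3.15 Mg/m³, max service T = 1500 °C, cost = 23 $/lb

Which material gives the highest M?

candidate S

Screen on constraints: max service T ≥ 692 °C; cost ≤ 61 $/kg. Survivors: candidate F, candidate S.
Convert each candidate to consistent units, then evaluate M:
  candidate F: E = 209.6 GPa, ρ = 8313 kg/m³
  candidate S: E = 428.0 GPa, ρ = 3150 kg/m³
  candidate S: M = 6.57×10⁻³
  candidate F: M = 1.74×10⁻³
Candidate S has the largest M.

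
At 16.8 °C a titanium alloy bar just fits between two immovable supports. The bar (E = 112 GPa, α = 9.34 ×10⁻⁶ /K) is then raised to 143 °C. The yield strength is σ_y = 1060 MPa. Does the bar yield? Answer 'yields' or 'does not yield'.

ΔT = 126.2 K. Constrained thermal stress σ = E·α·ΔT = 112.0×10³ MPa × 9.34×10⁻⁶ × 126.2 = 132 MPa (compressive).
Compare to σ_y = 1060 MPa: σ < σ_y, so it does not yield.

does not yield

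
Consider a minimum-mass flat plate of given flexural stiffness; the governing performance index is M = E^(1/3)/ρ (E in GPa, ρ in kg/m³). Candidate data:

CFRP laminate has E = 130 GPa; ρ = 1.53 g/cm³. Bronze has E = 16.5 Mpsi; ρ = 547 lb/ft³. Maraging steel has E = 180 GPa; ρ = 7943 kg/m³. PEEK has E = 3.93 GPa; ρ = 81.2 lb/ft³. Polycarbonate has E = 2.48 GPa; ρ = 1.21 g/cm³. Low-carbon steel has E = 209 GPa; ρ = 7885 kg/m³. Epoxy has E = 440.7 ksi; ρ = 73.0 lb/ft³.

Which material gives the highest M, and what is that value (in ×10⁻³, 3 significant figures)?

Putting every candidate on a common basis:
  CFRP laminate: E = 130.0 GPa, ρ = 1530 kg/m³
  bronze: E = 113.8 GPa, ρ = 8762 kg/m³
  maraging steel: E = 180.0 GPa, ρ = 7943 kg/m³
  PEEK: E = 3.930 GPa, ρ = 1301 kg/m³
  polycarbonate: E = 2.480 GPa, ρ = 1210 kg/m³
  low-carbon steel: E = 209.0 GPa, ρ = 7885 kg/m³
  epoxy: E = 3.039 GPa, ρ = 1169 kg/m³
  CFRP laminate: M = 3.31×10⁻³
  epoxy: M = 1.24×10⁻³
  PEEK: M = 1.21×10⁻³
  polycarbonate: M = 1.12×10⁻³
  low-carbon steel: M = 0.753×10⁻³
  maraging steel: M = 0.711×10⁻³
  bronze: M = 0.553×10⁻³
CFRP laminate ranks first.

CFRP laminate, M = 3.31×10⁻³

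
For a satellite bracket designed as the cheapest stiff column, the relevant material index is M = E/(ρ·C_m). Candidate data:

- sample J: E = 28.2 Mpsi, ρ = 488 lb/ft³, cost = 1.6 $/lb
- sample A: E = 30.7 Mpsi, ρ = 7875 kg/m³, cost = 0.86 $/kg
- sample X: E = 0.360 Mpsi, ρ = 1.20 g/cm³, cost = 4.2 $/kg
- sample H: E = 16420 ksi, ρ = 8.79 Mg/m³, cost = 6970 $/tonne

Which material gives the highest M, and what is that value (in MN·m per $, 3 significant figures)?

sample A, M = 31.3 MN·m per $

After converting to SI:
  sample J: E = 194.4 GPa, ρ = 7817 kg/m³, cost = 3.527 $/kg
  sample A: E = 211.7 GPa, ρ = 7875 kg/m³, cost = 0.8600 $/kg
  sample X: E = 2.482 GPa, ρ = 1200 kg/m³, cost = 4.200 $/kg
  sample H: E = 113.2 GPa, ρ = 8790 kg/m³, cost = 6.970 $/kg
  sample A: M = 31.3 MN·m per $
  sample J: M = 7.05 MN·m per $
  sample H: M = 1.85 MN·m per $
  sample X: M = 0.492 MN·m per $
The maximum is for sample A.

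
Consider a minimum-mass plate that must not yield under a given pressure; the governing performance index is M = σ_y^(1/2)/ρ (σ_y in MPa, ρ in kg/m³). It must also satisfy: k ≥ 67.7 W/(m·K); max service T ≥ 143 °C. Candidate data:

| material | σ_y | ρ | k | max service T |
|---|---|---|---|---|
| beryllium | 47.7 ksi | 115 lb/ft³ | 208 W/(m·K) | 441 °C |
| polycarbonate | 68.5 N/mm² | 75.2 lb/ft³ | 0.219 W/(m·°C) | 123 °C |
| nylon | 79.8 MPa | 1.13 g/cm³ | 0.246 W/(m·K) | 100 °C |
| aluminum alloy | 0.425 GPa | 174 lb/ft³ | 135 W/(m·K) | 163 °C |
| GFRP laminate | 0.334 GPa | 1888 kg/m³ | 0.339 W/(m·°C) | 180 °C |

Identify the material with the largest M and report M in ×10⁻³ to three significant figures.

beryllium, M = 9.84×10⁻³

Screen on constraints: k ≥ 67.7 W/(m·K); max service T ≥ 143 °C. Survivors: beryllium, aluminum alloy.
Normalizing units and computing the index:
  beryllium: σ_y = 328.9 MPa, ρ = 1842 kg/m³
  aluminum alloy: σ_y = 425.0 MPa, ρ = 2787 kg/m³
  beryllium: M = 9.84×10⁻³
  aluminum alloy: M = 7.40×10⁻³
Beryllium has the largest M.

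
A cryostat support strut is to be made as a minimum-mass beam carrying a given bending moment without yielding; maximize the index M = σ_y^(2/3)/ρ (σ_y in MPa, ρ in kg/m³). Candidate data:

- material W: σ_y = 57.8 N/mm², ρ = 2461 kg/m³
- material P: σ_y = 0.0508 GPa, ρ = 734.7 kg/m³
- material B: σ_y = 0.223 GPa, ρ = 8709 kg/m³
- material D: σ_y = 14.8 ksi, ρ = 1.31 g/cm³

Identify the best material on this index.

material P

Convert each candidate to consistent units, then evaluate M:
  material W: σ_y = 57.80 MPa, ρ = 2461 kg/m³
  material P: σ_y = 50.80 MPa, ρ = 734.7 kg/m³
  material B: σ_y = 223.0 MPa, ρ = 8709 kg/m³
  material D: σ_y = 102.0 MPa, ρ = 1310 kg/m³
  material P: M = 18.7×10⁻³
  material D: M = 16.7×10⁻³
  material W: M = 6.07×10⁻³
  material B: M = 4.22×10⁻³
Material P has the largest M.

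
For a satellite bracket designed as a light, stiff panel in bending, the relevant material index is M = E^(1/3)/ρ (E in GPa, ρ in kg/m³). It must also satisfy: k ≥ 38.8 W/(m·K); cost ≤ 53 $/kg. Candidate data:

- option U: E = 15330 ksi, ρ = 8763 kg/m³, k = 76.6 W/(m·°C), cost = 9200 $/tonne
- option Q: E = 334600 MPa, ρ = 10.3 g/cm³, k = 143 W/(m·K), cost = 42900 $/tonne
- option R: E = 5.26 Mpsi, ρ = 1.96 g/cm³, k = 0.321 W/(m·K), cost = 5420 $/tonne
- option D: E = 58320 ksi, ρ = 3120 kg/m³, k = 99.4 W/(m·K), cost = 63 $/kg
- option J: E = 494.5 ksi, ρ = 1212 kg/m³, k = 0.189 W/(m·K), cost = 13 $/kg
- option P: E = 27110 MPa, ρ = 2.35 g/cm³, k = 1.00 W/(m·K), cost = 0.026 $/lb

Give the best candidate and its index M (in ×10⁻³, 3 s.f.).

option Q, M = 0.674×10⁻³

Screen on constraints: k ≥ 38.8 W/(m·K); cost ≤ 53 $/kg. Survivors: option U, option Q.
Putting every candidate on a common basis:
  option U: E = 105.7 GPa, ρ = 8763 kg/m³
  option Q: E = 334.6 GPa, ρ = 10300 kg/m³
  option Q: M = 0.674×10⁻³
  option U: M = 0.540×10⁻³
Option Q ranks first.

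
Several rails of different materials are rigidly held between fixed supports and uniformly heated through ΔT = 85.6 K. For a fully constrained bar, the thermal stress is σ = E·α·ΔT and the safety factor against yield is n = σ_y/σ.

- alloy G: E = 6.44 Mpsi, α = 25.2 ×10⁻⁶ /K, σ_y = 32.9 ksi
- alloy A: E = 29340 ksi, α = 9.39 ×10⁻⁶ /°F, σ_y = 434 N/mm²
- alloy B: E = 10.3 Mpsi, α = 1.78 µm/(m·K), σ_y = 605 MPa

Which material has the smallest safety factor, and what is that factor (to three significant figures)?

With everything in SI (GPa, ×10⁻⁶/K, MPa):
  alloy G: E = 44.40, α = 25.2, σ_y = 226.8 → σ = 95.8 MPa, n = 2.37
  alloy A: E = 202.3, α = 16.9, σ_y = 434.0 → σ = 293 MPa, n = 1.48
  alloy B: E = 71.02, α = 1.78, σ_y = 605.0 → σ = 10.8 MPa, n = 55.9
The minimum is alloy A at n = 1.48.

alloy A, n = 1.48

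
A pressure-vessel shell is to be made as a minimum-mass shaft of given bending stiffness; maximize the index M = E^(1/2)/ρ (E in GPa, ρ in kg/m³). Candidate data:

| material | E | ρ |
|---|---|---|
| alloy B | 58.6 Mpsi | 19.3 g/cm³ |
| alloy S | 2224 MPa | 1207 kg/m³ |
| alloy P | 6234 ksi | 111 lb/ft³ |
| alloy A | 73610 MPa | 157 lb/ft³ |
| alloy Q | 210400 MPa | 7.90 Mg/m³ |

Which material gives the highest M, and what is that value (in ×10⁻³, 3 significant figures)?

alloy P, M = 3.69×10⁻³

In SI units:
  alloy B: E = 404.0 GPa, ρ = 19300 kg/m³
  alloy S: E = 2.224 GPa, ρ = 1207 kg/m³
  alloy P: E = 42.98 GPa, ρ = 1778 kg/m³
  alloy A: E = 73.61 GPa, ρ = 2515 kg/m³
  alloy Q: E = 210.4 GPa, ρ = 7900 kg/m³
  alloy P: M = 3.69×10⁻³
  alloy A: M = 3.41×10⁻³
  alloy Q: M = 1.84×10⁻³
  alloy S: M = 1.24×10⁻³
  alloy B: M = 1.04×10⁻³
Alloy P ranks first.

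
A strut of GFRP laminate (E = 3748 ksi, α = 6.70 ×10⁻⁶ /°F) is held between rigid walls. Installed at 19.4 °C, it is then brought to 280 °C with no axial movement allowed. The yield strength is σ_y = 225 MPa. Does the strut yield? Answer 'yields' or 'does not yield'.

does not yield

E = 3748 ksi = 25.84 GPa.
α = 6.70×10⁻⁶/°F × 9/5 = 12.1×10⁻⁶/K.
ΔT = 260.6 K. Constrained thermal stress σ = E·α·ΔT = 25.84×10³ MPa × 12.1×10⁻⁶ × 260.6 = 81.2 MPa (compressive).
Compare to σ_y = 225 MPa: σ < σ_y, so it does not yield.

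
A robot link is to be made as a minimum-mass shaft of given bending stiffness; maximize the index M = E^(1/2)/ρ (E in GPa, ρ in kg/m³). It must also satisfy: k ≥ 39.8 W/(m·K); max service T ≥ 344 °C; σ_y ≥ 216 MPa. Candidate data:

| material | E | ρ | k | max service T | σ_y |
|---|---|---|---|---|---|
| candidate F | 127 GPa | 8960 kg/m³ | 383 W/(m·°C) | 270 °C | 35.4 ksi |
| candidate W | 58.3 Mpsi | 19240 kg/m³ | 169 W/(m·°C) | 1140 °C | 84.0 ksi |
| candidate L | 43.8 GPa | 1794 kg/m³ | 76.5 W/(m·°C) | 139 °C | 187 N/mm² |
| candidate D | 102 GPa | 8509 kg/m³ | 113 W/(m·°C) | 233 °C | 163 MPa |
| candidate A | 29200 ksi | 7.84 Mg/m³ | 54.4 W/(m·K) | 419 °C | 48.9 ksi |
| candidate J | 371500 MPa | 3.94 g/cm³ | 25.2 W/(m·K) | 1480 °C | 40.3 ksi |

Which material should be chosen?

candidate A

Screen on constraints: k ≥ 39.8 W/(m·K); max service T ≥ 344 °C; σ_y ≥ 216 MPa. Survivors: candidate W, candidate A.
Convert each candidate to consistent units, then evaluate M:
  candidate W: E = 402.0 GPa, ρ = 19240 kg/m³
  candidate A: E = 201.3 GPa, ρ = 7840 kg/m³
  candidate A: M = 1.81×10⁻³
  candidate W: M = 1.04×10⁻³
The maximum is for candidate A.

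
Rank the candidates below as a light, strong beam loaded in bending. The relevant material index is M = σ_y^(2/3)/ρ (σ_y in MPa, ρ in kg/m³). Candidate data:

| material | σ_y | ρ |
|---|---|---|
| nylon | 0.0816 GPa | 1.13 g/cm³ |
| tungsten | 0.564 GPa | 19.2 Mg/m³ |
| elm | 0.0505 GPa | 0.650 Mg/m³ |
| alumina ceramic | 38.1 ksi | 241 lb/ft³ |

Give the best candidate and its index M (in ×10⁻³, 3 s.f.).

elm, M = 21.0×10⁻³

After converting to SI:
  nylon: σ_y = 81.60 MPa, ρ = 1130 kg/m³
  tungsten: σ_y = 564.0 MPa, ρ = 19200 kg/m³
  elm: σ_y = 50.50 MPa, ρ = 650.0 kg/m³
  alumina ceramic: σ_y = 262.7 MPa, ρ = 3860 kg/m³
  elm: M = 21.0×10⁻³
  nylon: M = 16.6×10⁻³
  alumina ceramic: M = 10.6×10⁻³
  tungsten: M = 3.56×10⁻³
Highest index: elm.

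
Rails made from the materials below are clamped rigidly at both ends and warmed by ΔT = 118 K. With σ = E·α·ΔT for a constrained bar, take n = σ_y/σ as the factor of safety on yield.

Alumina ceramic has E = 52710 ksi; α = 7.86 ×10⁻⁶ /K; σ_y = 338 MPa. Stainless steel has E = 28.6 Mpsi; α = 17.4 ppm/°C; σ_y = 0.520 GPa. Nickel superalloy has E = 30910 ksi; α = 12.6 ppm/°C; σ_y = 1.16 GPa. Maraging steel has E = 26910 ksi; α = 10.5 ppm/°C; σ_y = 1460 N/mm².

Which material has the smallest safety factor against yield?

alumina ceramic

In consistent units (E in GPa, α in ×10⁻⁶/K, σ_y in MPa):
  alumina ceramic: E = 363.4, α = 7.86, σ_y = 338.0 → σ = 337 MPa, n = 1.00
  stainless steel: E = 197.2, α = 17.4, σ_y = 520.0 → σ = 405 MPa, n = 1.28
  nickel superalloy: E = 213.1, α = 12.6, σ_y = 1160 → σ = 317 MPa, n = 3.66
  maraging steel: E = 185.5, α = 10.5, σ_y = 1460 → σ = 230 MPa, n = 6.35
Smallest n: alumina ceramic with n = 1.00.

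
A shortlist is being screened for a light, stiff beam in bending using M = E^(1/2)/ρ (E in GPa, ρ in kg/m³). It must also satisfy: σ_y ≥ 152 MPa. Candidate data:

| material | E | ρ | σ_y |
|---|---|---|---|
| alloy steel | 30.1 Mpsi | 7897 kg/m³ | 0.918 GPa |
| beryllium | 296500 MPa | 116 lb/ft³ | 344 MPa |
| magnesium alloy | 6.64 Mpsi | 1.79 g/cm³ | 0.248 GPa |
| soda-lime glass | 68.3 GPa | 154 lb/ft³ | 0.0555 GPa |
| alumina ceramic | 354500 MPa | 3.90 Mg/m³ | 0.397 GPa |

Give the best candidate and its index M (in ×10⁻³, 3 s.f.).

beryllium, M = 9.27×10⁻³

Screen on constraints: σ_y ≥ 152 MPa. Survivors: alloy steel, beryllium, magnesium alloy, alumina ceramic.
Normalizing units and computing the index:
  alloy steel: E = 207.5 GPa, ρ = 7897 kg/m³
  beryllium: E = 296.5 GPa, ρ = 1858 kg/m³
  magnesium alloy: E = 45.78 GPa, ρ = 1790 kg/m³
  alumina ceramic: E = 354.5 GPa, ρ = 3900 kg/m³
  beryllium: M = 9.27×10⁻³
  alumina ceramic: M = 4.83×10⁻³
  magnesium alloy: M = 3.78×10⁻³
  alloy steel: M = 1.82×10⁻³
Beryllium has the largest M.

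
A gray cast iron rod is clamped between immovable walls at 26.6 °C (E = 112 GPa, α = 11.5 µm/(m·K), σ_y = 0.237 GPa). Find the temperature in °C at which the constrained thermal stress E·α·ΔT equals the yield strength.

σ_y = 0.237 GPa = 237.0 MPa.
E·α·ΔT = 237.0 MPa ⇒ ΔT = 237.0 / (112.0×10³ × 11.5×10⁻⁶) = 184.0 K.
T = 26.6 + 184.0 = 210.6 °C.

211 °C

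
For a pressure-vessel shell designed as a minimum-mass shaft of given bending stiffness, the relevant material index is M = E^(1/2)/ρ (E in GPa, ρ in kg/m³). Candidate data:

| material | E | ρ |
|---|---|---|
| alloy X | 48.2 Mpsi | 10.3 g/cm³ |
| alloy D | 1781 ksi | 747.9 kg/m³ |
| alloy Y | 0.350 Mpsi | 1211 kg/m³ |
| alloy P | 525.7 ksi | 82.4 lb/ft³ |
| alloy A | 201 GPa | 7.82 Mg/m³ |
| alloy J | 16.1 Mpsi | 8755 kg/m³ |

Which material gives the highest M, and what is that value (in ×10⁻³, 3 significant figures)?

In SI units:
  alloy X: E = 332.3 GPa, ρ = 10300 kg/m³
  alloy D: E = 12.28 GPa, ρ = 747.9 kg/m³
  alloy Y: E = 2.413 GPa, ρ = 1211 kg/m³
  alloy P: E = 3.625 GPa, ρ = 1320 kg/m³
  alloy A: E = 201.0 GPa, ρ = 7820 kg/m³
  alloy J: E = 111.0 GPa, ρ = 8755 kg/m³
  alloy D: M = 4.69×10⁻³
  alloy A: M = 1.81×10⁻³
  alloy X: M = 1.77×10⁻³
  alloy P: M = 1.44×10⁻³
  alloy Y: M = 1.28×10⁻³
  alloy J: M = 1.20×10⁻³
Alloy D has the largest M.

alloy D, M = 4.69×10⁻³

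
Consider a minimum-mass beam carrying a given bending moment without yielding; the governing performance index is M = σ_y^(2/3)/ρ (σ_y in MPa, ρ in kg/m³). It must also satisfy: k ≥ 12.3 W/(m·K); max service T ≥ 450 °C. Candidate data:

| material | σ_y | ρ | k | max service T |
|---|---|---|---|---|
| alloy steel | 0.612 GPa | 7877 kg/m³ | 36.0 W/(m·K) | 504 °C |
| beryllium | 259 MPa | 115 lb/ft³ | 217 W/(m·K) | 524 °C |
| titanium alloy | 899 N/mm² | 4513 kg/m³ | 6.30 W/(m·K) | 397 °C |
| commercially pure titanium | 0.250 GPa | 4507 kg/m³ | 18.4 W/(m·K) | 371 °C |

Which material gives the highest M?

beryllium

Screen on constraints: k ≥ 12.3 W/(m·K); max service T ≥ 450 °C. Survivors: alloy steel, beryllium.
Convert each candidate to consistent units, then evaluate M:
  alloy steel: σ_y = 612.0 MPa, ρ = 7877 kg/m³
  beryllium: σ_y = 259.0 MPa, ρ = 1842 kg/m³
  beryllium: M = 22.1×10⁻³
  alloy steel: M = 9.15×10⁻³
The maximum is for beryllium.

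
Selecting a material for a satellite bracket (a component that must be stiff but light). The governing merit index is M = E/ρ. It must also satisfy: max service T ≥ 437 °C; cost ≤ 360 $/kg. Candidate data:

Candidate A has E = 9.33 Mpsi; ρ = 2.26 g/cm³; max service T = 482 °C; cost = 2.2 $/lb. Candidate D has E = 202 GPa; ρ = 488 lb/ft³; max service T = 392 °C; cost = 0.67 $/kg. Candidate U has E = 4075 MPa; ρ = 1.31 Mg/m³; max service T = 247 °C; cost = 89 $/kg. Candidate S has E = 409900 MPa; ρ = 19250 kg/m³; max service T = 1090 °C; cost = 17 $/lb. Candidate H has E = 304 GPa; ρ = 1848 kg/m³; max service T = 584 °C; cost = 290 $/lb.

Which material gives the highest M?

candidate A

Screen on constraints: max service T ≥ 437 °C; cost ≤ 360 $/kg. Survivors: candidate A, candidate S.
Putting every candidate on a common basis:
  candidate A: E = 64.33 GPa, ρ = 2260 kg/m³
  candidate S: E = 409.9 GPa, ρ = 19250 kg/m³
  candidate A: M = 28.5 MN·m/kg
  candidate S: M = 21.3 MN·m/kg
Candidate A ranks first.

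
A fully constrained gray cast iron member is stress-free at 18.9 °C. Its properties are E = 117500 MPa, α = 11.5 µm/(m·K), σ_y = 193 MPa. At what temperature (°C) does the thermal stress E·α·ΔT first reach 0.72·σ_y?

122 °C

E = 117500 MPa = 117.5 GPa.
E·α·ΔT = 139.0 MPa ⇒ ΔT = 139.0 / (117.5×10³ × 11.5×10⁻⁶) = 102.8 K.
T = 18.9 + 102.8 = 121.7 °C.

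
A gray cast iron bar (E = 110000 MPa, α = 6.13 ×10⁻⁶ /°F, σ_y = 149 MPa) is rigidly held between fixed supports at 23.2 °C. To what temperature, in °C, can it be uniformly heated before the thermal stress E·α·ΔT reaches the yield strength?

E = 110000 MPa = 110.0 GPa.
α = 6.13×10⁻⁶/°F × 9/5 = 11.0×10⁻⁶/K.
E·α·ΔT = 149.0 MPa ⇒ ΔT = 149.0 / (110.0×10³ × 11.0×10⁻⁶) = 122.8 K.
T = 23.2 + 122.8 = 146.0 °C.

146 °C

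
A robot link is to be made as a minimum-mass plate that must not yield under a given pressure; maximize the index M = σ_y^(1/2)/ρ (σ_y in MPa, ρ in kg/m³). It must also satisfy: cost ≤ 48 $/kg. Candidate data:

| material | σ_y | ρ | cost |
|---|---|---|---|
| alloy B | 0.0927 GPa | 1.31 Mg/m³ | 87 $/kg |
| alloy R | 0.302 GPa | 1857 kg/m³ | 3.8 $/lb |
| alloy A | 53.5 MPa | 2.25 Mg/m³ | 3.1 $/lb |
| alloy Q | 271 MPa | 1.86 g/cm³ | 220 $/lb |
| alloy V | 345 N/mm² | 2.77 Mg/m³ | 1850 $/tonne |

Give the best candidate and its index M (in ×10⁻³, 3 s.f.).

Screen on constraints: cost ≤ 48 $/kg. Survivors: alloy R, alloy A, alloy V.
Putting every candidate on a common basis:
  alloy R: σ_y = 302.0 MPa, ρ = 1857 kg/m³
  alloy A: σ_y = 53.50 MPa, ρ = 2250 kg/m³
  alloy V: σ_y = 345.0 MPa, ρ = 2770 kg/m³
  alloy R: M = 9.36×10⁻³
  alloy V: M = 6.71×10⁻³
  alloy A: M = 3.25×10⁻³
The maximum is for alloy R.

alloy R, M = 9.36×10⁻³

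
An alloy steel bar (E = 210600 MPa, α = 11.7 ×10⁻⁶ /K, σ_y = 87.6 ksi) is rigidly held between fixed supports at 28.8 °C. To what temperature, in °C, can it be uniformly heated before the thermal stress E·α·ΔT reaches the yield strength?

E = 210600 MPa = 210.6 GPa.
σ_y = 87.6 ksi = 604.0 MPa.
E·α·ΔT = 604.0 MPa ⇒ ΔT = 604.0 / (210.6×10³ × 11.7×10⁻⁶) = 245.1 K.
T = 28.8 + 245.1 = 273.9 °C.

274 °C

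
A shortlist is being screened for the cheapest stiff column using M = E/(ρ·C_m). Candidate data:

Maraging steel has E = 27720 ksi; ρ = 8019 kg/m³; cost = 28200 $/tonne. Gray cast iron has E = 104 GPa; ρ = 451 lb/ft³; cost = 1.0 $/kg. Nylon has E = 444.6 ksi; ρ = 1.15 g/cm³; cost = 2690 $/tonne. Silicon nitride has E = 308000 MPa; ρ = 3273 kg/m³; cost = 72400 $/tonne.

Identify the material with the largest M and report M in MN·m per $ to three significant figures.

After converting to SI:
  maraging steel: E = 191.1 GPa, ρ = 8019 kg/m³, cost = 28.20 $/kg
  gray cast iron: E = 104.0 GPa, ρ = 7224 kg/m³, cost = 1.000 $/kg
  nylon: E = 3.065 GPa, ρ = 1150 kg/m³, cost = 2.690 $/kg
  silicon nitride: E = 308.0 GPa, ρ = 3273 kg/m³, cost = 72.40 $/kg
  gray cast iron: M = 14.4 MN·m per $
  silicon nitride: M = 1.30 MN·m per $
  nylon: M = 0.991 MN·m per $
  maraging steel: M = 0.845 MN·m per $
Gray cast iron has the largest M.

gray cast iron, M = 14.4 MN·m per $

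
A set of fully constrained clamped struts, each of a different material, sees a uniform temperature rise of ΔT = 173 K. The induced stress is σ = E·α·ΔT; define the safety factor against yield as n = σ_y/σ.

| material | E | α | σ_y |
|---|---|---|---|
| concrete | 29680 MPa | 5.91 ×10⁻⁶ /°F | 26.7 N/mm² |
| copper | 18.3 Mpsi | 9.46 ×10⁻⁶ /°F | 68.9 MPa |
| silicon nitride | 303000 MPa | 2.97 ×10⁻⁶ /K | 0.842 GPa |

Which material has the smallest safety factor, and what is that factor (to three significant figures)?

Converting E to GPa, α to ×10⁻⁶/K, σ_y to MPa, then σ and n for each:
  concrete: E = 29.68, α = 10.6, σ_y = 26.70 → σ = 54.6 MPa, n = 0.489
  copper: E = 126.2, α = 17.0, σ_y = 68.90 → σ = 372 MPa, n = 0.185
  silicon nitride: E = 303.0, α = 2.97, σ_y = 842.0 → σ = 156 MPa, n = 5.41
The minimum is copper at n = 0.185.

copper, n = 0.185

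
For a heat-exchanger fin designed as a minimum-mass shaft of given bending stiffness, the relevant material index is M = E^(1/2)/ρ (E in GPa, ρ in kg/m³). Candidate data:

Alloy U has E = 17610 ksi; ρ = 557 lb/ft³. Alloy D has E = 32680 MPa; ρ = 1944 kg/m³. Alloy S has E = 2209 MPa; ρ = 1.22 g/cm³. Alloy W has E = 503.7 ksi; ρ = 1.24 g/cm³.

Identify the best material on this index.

alloy D

Normalizing units and computing the index:
  alloy U: E = 121.4 GPa, ρ = 8922 kg/m³
  alloy D: E = 32.68 GPa, ρ = 1944 kg/m³
  alloy S: E = 2.209 GPa, ρ = 1220 kg/m³
  alloy W: E = 3.473 GPa, ρ = 1240 kg/m³
  alloy D: M = 2.94×10⁻³
  alloy W: M = 1.50×10⁻³
  alloy U: M = 1.23×10⁻³
  alloy S: M = 1.22×10⁻³
The maximum is for alloy D.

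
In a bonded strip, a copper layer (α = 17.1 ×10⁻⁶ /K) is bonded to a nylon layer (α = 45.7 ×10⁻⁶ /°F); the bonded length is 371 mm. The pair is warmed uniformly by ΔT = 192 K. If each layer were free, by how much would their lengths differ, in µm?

nylon: α = 45.7×10⁻⁶/°F × 9/5 = 82.3×10⁻⁶/K.
Δα = |17.1 − 82.3|×10⁻⁶/K = 65.2×10⁻⁶/K.
ΔL_mismatch = Δα·L·ΔT = 65.2×10⁻⁶ × 371.0 mm × 192.0 K = 4640 µm.

4640 µm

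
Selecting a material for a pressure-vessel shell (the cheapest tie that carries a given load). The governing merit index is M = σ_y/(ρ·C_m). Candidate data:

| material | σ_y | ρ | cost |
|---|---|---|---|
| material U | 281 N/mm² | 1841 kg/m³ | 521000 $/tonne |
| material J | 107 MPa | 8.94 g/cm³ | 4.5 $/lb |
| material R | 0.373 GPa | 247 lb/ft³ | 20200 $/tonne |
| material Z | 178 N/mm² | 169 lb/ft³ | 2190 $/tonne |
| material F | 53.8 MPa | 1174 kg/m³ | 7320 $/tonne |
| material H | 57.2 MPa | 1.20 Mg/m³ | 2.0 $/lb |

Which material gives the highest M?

material Z

Convert each candidate to consistent units, then evaluate M:
  material U: σ_y = 281.0 MPa, ρ = 1841 kg/m³, cost = 521.0 $/kg
  material J: σ_y = 107.0 MPa, ρ = 8940 kg/m³, cost = 9.921 $/kg
  material R: σ_y = 373.0 MPa, ρ = 3957 kg/m³, cost = 20.20 $/kg
  material Z: σ_y = 178.0 MPa, ρ = 2707 kg/m³, cost = 2.190 $/kg
  material F: σ_y = 53.80 MPa, ρ = 1174 kg/m³, cost = 7.320 $/kg
  material H: σ_y = 57.20 MPa, ρ = 1200 kg/m³, cost = 4.409 $/kg
  material Z: M = 30.0 kN·m per $
  material H: M = 10.8 kN·m per $
  material F: M = 6.26 kN·m per $
  material R: M = 4.67 kN·m per $
  material J: M = 1.21 kN·m per $
  material U: M = 0.293 kN·m per $
Material Z ranks first.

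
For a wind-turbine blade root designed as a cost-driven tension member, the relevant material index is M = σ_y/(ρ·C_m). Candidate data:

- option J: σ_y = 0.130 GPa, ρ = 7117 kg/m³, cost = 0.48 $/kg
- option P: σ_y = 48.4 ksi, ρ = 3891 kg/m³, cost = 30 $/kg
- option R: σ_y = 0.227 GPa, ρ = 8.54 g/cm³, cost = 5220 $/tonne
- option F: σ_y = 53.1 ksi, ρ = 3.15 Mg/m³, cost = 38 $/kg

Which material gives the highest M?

Normalizing units and computing the index:
  option J: σ_y = 130.0 MPa, ρ = 7117 kg/m³, cost = 0.4800 $/kg
  option P: σ_y = 333.7 MPa, ρ = 3891 kg/m³, cost = 30.00 $/kg
  option R: σ_y = 227.0 MPa, ρ = 8540 kg/m³, cost = 5.220 $/kg
  option F: σ_y = 366.1 MPa, ρ = 3150 kg/m³, cost = 38.00 $/kg
  option J: M = 38.1 kN·m per $
  option R: M = 5.09 kN·m per $
  option F: M = 3.06 kN·m per $
  option P: M = 2.86 kN·m per $
Highest index: option J.

option J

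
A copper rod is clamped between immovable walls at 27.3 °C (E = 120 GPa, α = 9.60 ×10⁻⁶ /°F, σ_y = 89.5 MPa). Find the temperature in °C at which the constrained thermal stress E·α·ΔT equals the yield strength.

α = 9.60×10⁻⁶/°F × 9/5 = 17.3×10⁻⁶/K.
E·α·ΔT = 89.50 MPa ⇒ ΔT = 89.50 / (120.0×10³ × 17.3×10⁻⁶) = 43.16 K.
T = 27.3 + 43.16 = 70.46 °C.

70.5 °C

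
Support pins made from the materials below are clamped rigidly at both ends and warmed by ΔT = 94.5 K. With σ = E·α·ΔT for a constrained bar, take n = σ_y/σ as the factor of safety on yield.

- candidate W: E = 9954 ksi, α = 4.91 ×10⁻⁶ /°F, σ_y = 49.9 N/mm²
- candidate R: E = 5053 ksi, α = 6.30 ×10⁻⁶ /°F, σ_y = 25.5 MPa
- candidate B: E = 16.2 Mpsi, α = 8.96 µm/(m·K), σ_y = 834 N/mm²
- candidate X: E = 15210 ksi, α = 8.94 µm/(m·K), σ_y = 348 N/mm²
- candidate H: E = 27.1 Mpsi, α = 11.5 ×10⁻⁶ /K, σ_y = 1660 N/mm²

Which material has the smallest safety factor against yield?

With everything in SI (GPa, ×10⁻⁶/K, MPa):
  candidate W: E = 68.63, α = 8.84, σ_y = 49.90 → σ = 57.3 MPa, n = 0.871
  candidate R: E = 34.84, α = 11.3, σ_y = 25.50 → σ = 37.3 MPa, n = 0.683
  candidate B: E = 111.7, α = 8.96, σ_y = 834.0 → σ = 94.6 MPa, n = 8.82
  candidate X: E = 104.9, α = 8.94, σ_y = 348.0 → σ = 88.6 MPa, n = 3.93
  candidate H: E = 186.8, α = 11.5, σ_y = 1660 → σ = 203 MPa, n = 8.18
Smallest n: candidate R with n = 0.683.

candidate R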